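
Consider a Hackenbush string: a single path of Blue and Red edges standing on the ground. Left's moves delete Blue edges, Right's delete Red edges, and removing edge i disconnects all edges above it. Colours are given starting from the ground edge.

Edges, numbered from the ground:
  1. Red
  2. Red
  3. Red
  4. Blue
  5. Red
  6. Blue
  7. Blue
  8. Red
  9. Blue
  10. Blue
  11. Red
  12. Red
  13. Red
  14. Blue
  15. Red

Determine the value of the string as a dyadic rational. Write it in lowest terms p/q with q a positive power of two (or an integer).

-10555/4096

edge 1 of 15 (Red): { ∅ | 0 } = -1
edge 2 of 15 (Red): { ∅ | -1,0 } = -2
edge 3 of 15 (Red): { ∅ | -2,-1,0 } = -3
edge 4 of 15 (Blue): { -3 | -2,-1,0 } = -5/2
edge 5 of 15 (Red): { -3 | -5/2,-2,-1,0 } = -11/4
edge 6 of 15 (Blue): { -3,-11/4 | -5/2,-2,-1,0 } = -21/8
edge 7 of 15 (Blue): { -3,-11/4,-21/8 | -5/2,-2,-1,0 } = -41/16
edge 8 of 15 (Red): { -3,-11/4,-21/8 | -41/16,-5/2,-2,-1,0 } = -83/32
edge 9 of 15 (Blue): { -3,-11/4,-21/8,-83/32 | -41/16,-5/2,-2,-1,0 } = -165/64
edge 10 of 15 (Blue): { -3,-11/4,-21/8,-83/32,-165/64 | -41/16,-5/2,-2,-1,0 } = -329/128
edge 11 of 15 (Red): { -3,-11/4,-21/8,-83/32,-165/64 | -329/128,-41/16,-5/2,-2,-1,0 } = -659/256
edge 12 of 15 (Red): { -3,-11/4,-21/8,-83/32,-165/64 | -659/256,-329/128,-41/16,-5/2,-2,-1,0 } = -1319/512
edge 13 of 15 (Red): { -3,-11/4,-21/8,-83/32,-165/64 | -1319/512,-659/256,-329/128,-41/16,-5/2,-2,-1,0 } = -2639/1024
edge 14 of 15 (Blue): { -3,-11/4,-21/8,-83/32,-165/64,-2639/1024 | -1319/512,-659/256,-329/128,-41/16,-5/2,-2,-1,0 } = -5277/2048
edge 15 of 15 (Red): { -3,-11/4,-21/8,-83/32,-165/64,-2639/1024 | -5277/2048,-1319/512,-659/256,-329/128,-41/16,-5/2,-2,-1,0 } = -10555/4096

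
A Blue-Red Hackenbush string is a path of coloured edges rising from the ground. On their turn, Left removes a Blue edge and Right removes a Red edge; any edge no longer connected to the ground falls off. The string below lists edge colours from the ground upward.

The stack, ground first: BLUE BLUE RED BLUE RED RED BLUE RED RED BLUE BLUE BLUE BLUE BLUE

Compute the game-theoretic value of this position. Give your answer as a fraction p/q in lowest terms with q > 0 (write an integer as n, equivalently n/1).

step 1: add BLUE to get B; options L={ 0 } R={ · } => 1
step 2: add BLUE to get BB; options L={ 0, 1 } R={ · } => 2
step 3: add RED to get BBR; options L={ 0, 1 } R={ 2 } => 3/2
step 4: add BLUE to get BBRB; options L={ 0, 1, 3/2 } R={ 2 } => 7/4
step 5: add RED to get BBRBR; options L={ 0, 1, 3/2 } R={ 7/4, 2 } => 13/8
step 6: add RED to get BBRBRR; options L={ 0, 1, 3/2 } R={ 13/8, 7/4, 2 } => 25/16
step 7: add BLUE to get BBRBRRB; options L={ 0, 1, 3/2, 25/16 } R={ 13/8, 7/4, 2 } => 51/32
step 8: add RED to get BBRBRRBR; options L={ 0, 1, 3/2, 25/16 } R={ 51/32, 13/8, 7/4, 2 } => 101/64
step 9: add RED to get BBRBRRBRR; options L={ 0, 1, 3/2, 25/16 } R={ 101/64, 51/32, 13/8, 7/4, 2 } => 201/128
step 10: add BLUE to get BBRBRRBRRB; options L={ 0, 1, 3/2, 25/16, 201/128 } R={ 101/64, 51/32, 13/8, 7/4, 2 } => 403/256
step 11: add BLUE to get BBRBRRBRRBB; options L={ 0, 1, 3/2, 25/16, 201/128, 403/256 } R={ 101/64, 51/32, 13/8, 7/4, 2 } => 807/512
step 12: add BLUE to get BBRBRRBRRBBB; options L={ 0, 1, 3/2, 25/16, 201/128, 403/256, 807/512 } R={ 101/64, 51/32, 13/8, 7/4, 2 } => 1615/1024
step 13: add BLUE to get BBRBRRBRRBBBB; options L={ 0, 1, 3/2, 25/16, 201/128, 403/256, 807/512, 1615/1024 } R={ 101/64, 51/32, 13/8, 7/4, 2 } => 3231/2048
step 14: add BLUE to get BBRBRRBRRBBBBB; options L={ 0, 1, 3/2, 25/16, 201/128, 403/256, 807/512, 1615/1024, 3231/2048 } R={ 101/64, 51/32, 13/8, 7/4, 2 } => 6463/4096

6463/4096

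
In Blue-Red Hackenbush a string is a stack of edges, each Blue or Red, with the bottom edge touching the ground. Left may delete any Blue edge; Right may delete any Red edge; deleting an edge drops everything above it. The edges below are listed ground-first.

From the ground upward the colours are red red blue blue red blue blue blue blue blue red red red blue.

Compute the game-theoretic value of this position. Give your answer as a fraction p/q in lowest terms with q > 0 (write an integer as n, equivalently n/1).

Recurse on prefixes of the 14-edge string red red blue blue red blue blue blue blue blue red red red blue:
r: Left { none }, Right { 0 } = simplest -1
rr: Left { none }, Right { -1,0 } = simplest -2
rrb: Left { -2 }, Right { -1,0 } = simplest -3/2
rrbb: Left { -2,-3/2 }, Right { -1,0 } = simplest -5/4
rrbbr: Left { -2,-3/2 }, Right { -5/4,-1,0 } = simplest -11/8
rrbbrb: Left { -2,-3/2,-11/8 }, Right { -5/4,-1,0 } = simplest -21/16
rrbbrbb: Left { -2,-3/2,-11/8,-21/16 }, Right { -5/4,-1,0 } = simplest -41/32
rrbbrbbb: Left { -2,-3/2,-11/8,-21/16,-41/32 }, Right { -5/4,-1,0 } = simplest -81/64
rrbbrbbbb: Left { -2,-3/2,-11/8,-21/16,-41/32,-81/64 }, Right { -5/4,-1,0 } = simplest -161/128
rrbbrbbbbb: Left { -2,-3/2,-11/8,-21/16,-41/32,-81/64,-161/128 }, Right { -5/4,-1,0 } = simplest -321/256
rrbbrbbbbbr: Left { -2,-3/2,-11/8,-21/16,-41/32,-81/64,-161/128 }, Right { -321/256,-5/4,-1,0 } = simplest -643/512
rrbbrbbbbbrr: Left { -2,-3/2,-11/8,-21/16,-41/32,-81/64,-161/128 }, Right { -643/512,-321/256,-5/4,-1,0 } = simplest -1287/1024
rrbbrbbbbbrrr: Left { -2,-3/2,-11/8,-21/16,-41/32,-81/64,-161/128 }, Right { -1287/1024,-643/512,-321/256,-5/4,-1,0 } = simplest -2575/2048
rrbbrbbbbbrrrb: Left { -2,-3/2,-11/8,-21/16,-41/32,-81/64,-161/128,-2575/2048 }, Right { -1287/1024,-643/512,-321/256,-5/4,-1,0 } = simplest -5149/4096

-5149/4096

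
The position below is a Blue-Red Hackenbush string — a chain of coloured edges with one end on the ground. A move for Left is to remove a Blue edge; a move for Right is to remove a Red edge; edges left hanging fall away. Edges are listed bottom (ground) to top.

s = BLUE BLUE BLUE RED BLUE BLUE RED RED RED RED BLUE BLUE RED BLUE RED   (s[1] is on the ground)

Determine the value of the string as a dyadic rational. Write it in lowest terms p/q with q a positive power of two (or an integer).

11317/4096

B: Left { 0 }, Right {  } gives simplest 1
BB: Left { 0, 1 }, Right {  } gives simplest 2
BBB: Left { 0, 1, 2 }, Right {  } gives simplest 3
BBBR: Left { 0, 1, 2 }, Right { 3 } gives simplest 5/2
BBBRB: Left { 0, 1, 2, 5/2 }, Right { 3 } gives simplest 11/4
BBBRBB: Left { 0, 1, 2, 5/2, 11/4 }, Right { 3 } gives simplest 23/8
BBBRBBR: Left { 0, 1, 2, 5/2, 11/4 }, Right { 23/8, 3 } gives simplest 45/16
BBBRBBRR: Left { 0, 1, 2, 5/2, 11/4 }, Right { 45/16, 23/8, 3 } gives simplest 89/32
BBBRBBRRR: Left { 0, 1, 2, 5/2, 11/4 }, Right { 89/32, 45/16, 23/8, 3 } gives simplest 177/64
BBBRBBRRRR: Left { 0, 1, 2, 5/2, 11/4 }, Right { 177/64, 89/32, 45/16, 23/8, 3 } gives simplest 353/128
BBBRBBRRRRB: Left { 0, 1, 2, 5/2, 11/4, 353/128 }, Right { 177/64, 89/32, 45/16, 23/8, 3 } gives simplest 707/256
BBBRBBRRRRBB: Left { 0, 1, 2, 5/2, 11/4, 353/128, 707/256 }, Right { 177/64, 89/32, 45/16, 23/8, 3 } gives simplest 1415/512
BBBRBBRRRRBBR: Left { 0, 1, 2, 5/2, 11/4, 353/128, 707/256 }, Right { 1415/512, 177/64, 89/32, 45/16, 23/8, 3 } gives simplest 2829/1024
BBBRBBRRRRBBRB: Left { 0, 1, 2, 5/2, 11/4, 353/128, 707/256, 2829/1024 }, Right { 1415/512, 177/64, 89/32, 45/16, 23/8, 3 } gives simplest 5659/2048
BBBRBBRRRRBBRBR: Left { 0, 1, 2, 5/2, 11/4, 353/128, 707/256, 2829/1024 }, Right { 5659/2048, 1415/512, 177/64, 89/32, 45/16, 23/8, 3 } gives simplest 11317/4096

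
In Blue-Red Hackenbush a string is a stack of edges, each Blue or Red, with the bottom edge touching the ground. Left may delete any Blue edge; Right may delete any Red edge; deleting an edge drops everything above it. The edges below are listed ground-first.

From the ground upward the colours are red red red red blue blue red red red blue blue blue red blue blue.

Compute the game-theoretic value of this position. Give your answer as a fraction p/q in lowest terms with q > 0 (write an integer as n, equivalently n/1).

-7049/2048

edge 1 of 15 (red): { ∅ | 0 } — -1
edge 2 of 15 (red): { ∅ | -1 0 } — -2
edge 3 of 15 (red): { ∅ | -2 -1 0 } — -3
edge 4 of 15 (red): { ∅ | -3 -2 -1 0 } — -4
edge 5 of 15 (blue): { -4 | -3 -2 -1 0 } — -7/2
edge 6 of 15 (blue): { -4 -7/2 | -3 -2 -1 0 } — -13/4
edge 7 of 15 (red): { -4 -7/2 | -13/4 -3 -2 -1 0 } — -27/8
edge 8 of 15 (red): { -4 -7/2 | -27/8 -13/4 -3 -2 -1 0 } — -55/16
edge 9 of 15 (red): { -4 -7/2 | -55/16 -27/8 -13/4 -3 -2 -1 0 } — -111/32
edge 10 of 15 (blue): { -4 -7/2 -111/32 | -55/16 -27/8 -13/4 -3 -2 -1 0 } — -221/64
edge 11 of 15 (blue): { -4 -7/2 -111/32 -221/64 | -55/16 -27/8 -13/4 -3 -2 -1 0 } — -441/128
edge 12 of 15 (blue): { -4 -7/2 -111/32 -221/64 -441/128 | -55/16 -27/8 -13/4 -3 -2 -1 0 } — -881/256
edge 13 of 15 (red): { -4 -7/2 -111/32 -221/64 -441/128 | -881/256 -55/16 -27/8 -13/4 -3 -2 -1 0 } — -1763/512
edge 14 of 15 (blue): { -4 -7/2 -111/32 -221/64 -441/128 -1763/512 | -881/256 -55/16 -27/8 -13/4 -3 -2 -1 0 } — -3525/1024
edge 15 of 15 (blue): { -4 -7/2 -111/32 -221/64 -441/128 -1763/512 -3525/1024 | -881/256 -55/16 -27/8 -13/4 -3 -2 -1 0 } — -7049/2048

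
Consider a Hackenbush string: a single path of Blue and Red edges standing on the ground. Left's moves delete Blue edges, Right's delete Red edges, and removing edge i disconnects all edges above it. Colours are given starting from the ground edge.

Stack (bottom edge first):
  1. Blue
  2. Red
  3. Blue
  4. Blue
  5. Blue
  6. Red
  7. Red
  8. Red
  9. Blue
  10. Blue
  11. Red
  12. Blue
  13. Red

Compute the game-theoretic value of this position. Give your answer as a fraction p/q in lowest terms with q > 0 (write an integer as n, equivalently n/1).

3637/4096

Build val(s[:k]) for k = 1..13, string s = Blue Red Blue Blue Blue Red Red Red Blue Blue Red Blue Red.
B: Left { 0 }, Right { — } — simplest 1
BR: Left { 0 }, Right { 1 } — simplest 1/2
BRB: Left { 0; 1/2 }, Right { 1 } — simplest 3/4
BRBB: Left { 0; 1/2; 3/4 }, Right { 1 } — simplest 7/8
BRBBB: Left { 0; 1/2; 3/4; 7/8 }, Right { 1 } — simplest 15/16
BRBBBR: Left { 0; 1/2; 3/4; 7/8 }, Right { 15/16; 1 } — simplest 29/32
BRBBBRR: Left { 0; 1/2; 3/4; 7/8 }, Right { 29/32; 15/16; 1 } — simplest 57/64
BRBBBRRR: Left { 0; 1/2; 3/4; 7/8 }, Right { 57/64; 29/32; 15/16; 1 } — simplest 113/128
BRBBBRRRB: Left { 0; 1/2; 3/4; 7/8; 113/128 }, Right { 57/64; 29/32; 15/16; 1 } — simplest 227/256
BRBBBRRRBB: Left { 0; 1/2; 3/4; 7/8; 113/128; 227/256 }, Right { 57/64; 29/32; 15/16; 1 } — simplest 455/512
BRBBBRRRBBR: Left { 0; 1/2; 3/4; 7/8; 113/128; 227/256 }, Right { 455/512; 57/64; 29/32; 15/16; 1 } — simplest 909/1024
BRBBBRRRBBRB: Left { 0; 1/2; 3/4; 7/8; 113/128; 227/256; 909/1024 }, Right { 455/512; 57/64; 29/32; 15/16; 1 } — simplest 1819/2048
BRBBBRRRBBRBR: Left { 0; 1/2; 3/4; 7/8; 113/128; 227/256; 909/1024 }, Right { 1819/2048; 455/512; 57/64; 29/32; 15/16; 1 } — simplest 3637/4096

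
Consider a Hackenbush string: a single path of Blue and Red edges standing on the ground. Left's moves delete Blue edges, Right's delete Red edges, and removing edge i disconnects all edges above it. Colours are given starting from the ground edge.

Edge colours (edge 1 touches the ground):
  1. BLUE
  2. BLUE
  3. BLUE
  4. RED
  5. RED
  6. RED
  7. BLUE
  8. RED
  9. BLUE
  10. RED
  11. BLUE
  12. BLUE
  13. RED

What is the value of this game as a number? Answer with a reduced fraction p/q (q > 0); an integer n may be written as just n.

2221/1024

B: Left { 0 }, Right { — } → simplest 1
BB: Left { 0,1 }, Right { — } → simplest 2
BBB: Left { 0,1,2 }, Right { — } → simplest 3
BBBR: Left { 0,1,2 }, Right { 3 } → simplest 5/2
BBBRR: Left { 0,1,2 }, Right { 5/2,3 } → simplest 9/4
BBBRRR: Left { 0,1,2 }, Right { 9/4,5/2,3 } → simplest 17/8
BBBRRRB: Left { 0,1,2,17/8 }, Right { 9/4,5/2,3 } → simplest 35/16
BBBRRRBR: Left { 0,1,2,17/8 }, Right { 35/16,9/4,5/2,3 } → simplest 69/32
BBBRRRBRB: Left { 0,1,2,17/8,69/32 }, Right { 35/16,9/4,5/2,3 } → simplest 139/64
BBBRRRBRBR: Left { 0,1,2,17/8,69/32 }, Right { 139/64,35/16,9/4,5/2,3 } → simplest 277/128
BBBRRRBRBRB: Left { 0,1,2,17/8,69/32,277/128 }, Right { 139/64,35/16,9/4,5/2,3 } → simplest 555/256
BBBRRRBRBRBB: Left { 0,1,2,17/8,69/32,277/128,555/256 }, Right { 139/64,35/16,9/4,5/2,3 } → simplest 1111/512
BBBRRRBRBRBBR: Left { 0,1,2,17/8,69/32,277/128,555/256 }, Right { 1111/512,139/64,35/16,9/4,5/2,3 } → simplest 2221/1024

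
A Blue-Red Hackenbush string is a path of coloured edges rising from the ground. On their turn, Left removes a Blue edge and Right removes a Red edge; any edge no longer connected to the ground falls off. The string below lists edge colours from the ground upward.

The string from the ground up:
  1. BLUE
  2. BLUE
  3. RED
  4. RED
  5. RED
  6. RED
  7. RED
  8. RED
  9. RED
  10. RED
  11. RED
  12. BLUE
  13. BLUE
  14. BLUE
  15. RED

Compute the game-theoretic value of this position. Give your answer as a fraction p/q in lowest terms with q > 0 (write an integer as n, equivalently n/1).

edge 1 of 15 (BLUE): { 0 | ∅ } gives 1
edge 2 of 15 (BLUE): { 0 1 | ∅ } gives 2
edge 3 of 15 (RED): { 0 1 | 2 } gives 3/2
edge 4 of 15 (RED): { 0 1 | 3/2 2 } gives 5/4
edge 5 of 15 (RED): { 0 1 | 5/4 3/2 2 } gives 9/8
edge 6 of 15 (RED): { 0 1 | 9/8 5/4 3/2 2 } gives 17/16
edge 7 of 15 (RED): { 0 1 | 17/16 9/8 5/4 3/2 2 } gives 33/32
edge 8 of 15 (RED): { 0 1 | 33/32 17/16 9/8 5/4 3/2 2 } gives 65/64
edge 9 of 15 (RED): { 0 1 | 65/64 33/32 17/16 9/8 5/4 3/2 2 } gives 129/128
edge 10 of 15 (RED): { 0 1 | 129/128 65/64 33/32 17/16 9/8 5/4 3/2 2 } gives 257/256
edge 11 of 15 (RED): { 0 1 | 257/256 129/128 65/64 33/32 17/16 9/8 5/4 3/2 2 } gives 513/512
edge 12 of 15 (BLUE): { 0 1 513/512 | 257/256 129/128 65/64 33/32 17/16 9/8 5/4 3/2 2 } gives 1027/1024
edge 13 of 15 (BLUE): { 0 1 513/512 1027/1024 | 257/256 129/128 65/64 33/32 17/16 9/8 5/4 3/2 2 } gives 2055/2048
edge 14 of 15 (BLUE): { 0 1 513/512 1027/1024 2055/2048 | 257/256 129/128 65/64 33/32 17/16 9/8 5/4 3/2 2 } gives 4111/4096
edge 15 of 15 (RED): { 0 1 513/512 1027/1024 2055/2048 | 4111/4096 257/256 129/128 65/64 33/32 17/16 9/8 5/4 3/2 2 } gives 8221/8192

8221/8192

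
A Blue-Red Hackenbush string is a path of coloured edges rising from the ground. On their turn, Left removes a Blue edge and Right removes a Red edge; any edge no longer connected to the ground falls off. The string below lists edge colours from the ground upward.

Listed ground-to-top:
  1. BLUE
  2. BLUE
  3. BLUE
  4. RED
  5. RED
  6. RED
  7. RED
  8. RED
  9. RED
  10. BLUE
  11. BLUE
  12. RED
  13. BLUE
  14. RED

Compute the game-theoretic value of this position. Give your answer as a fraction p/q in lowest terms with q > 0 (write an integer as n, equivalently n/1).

Recurse on prefixes of the 14-edge string BLUE BLUE BLUE RED RED RED RED RED RED BLUE BLUE RED BLUE RED:
G(B) = { 0 | · } ⇒ 1
G(BB) = { 0; 1 | · } ⇒ 2
G(BBB) = { 0; 1; 2 | · } ⇒ 3
G(BBBR) = { 0; 1; 2 | 3 } ⇒ 5/2
G(BBBRR) = { 0; 1; 2 | 5/2; 3 } ⇒ 9/4
G(BBBRRR) = { 0; 1; 2 | 9/4; 5/2; 3 } ⇒ 17/8
G(BBBRRRR) = { 0; 1; 2 | 17/8; 9/4; 5/2; 3 } ⇒ 33/16
G(BBBRRRRR) = { 0; 1; 2 | 33/16; 17/8; 9/4; 5/2; 3 } ⇒ 65/32
G(BBBRRRRRR) = { 0; 1; 2 | 65/32; 33/16; 17/8; 9/4; 5/2; 3 } ⇒ 129/64
G(BBBRRRRRRB) = { 0; 1; 2; 129/64 | 65/32; 33/16; 17/8; 9/4; 5/2; 3 } ⇒ 259/128
G(BBBRRRRRRBB) = { 0; 1; 2; 129/64; 259/128 | 65/32; 33/16; 17/8; 9/4; 5/2; 3 } ⇒ 519/256
G(BBBRRRRRRBBR) = { 0; 1; 2; 129/64; 259/128 | 519/256; 65/32; 33/16; 17/8; 9/4; 5/2; 3 } ⇒ 1037/512
G(BBBRRRRRRBBRB) = { 0; 1; 2; 129/64; 259/128; 1037/512 | 519/256; 65/32; 33/16; 17/8; 9/4; 5/2; 3 } ⇒ 2075/1024
G(BBBRRRRRRBBRBR) = { 0; 1; 2; 129/64; 259/128; 1037/512 | 2075/1024; 519/256; 65/32; 33/16; 17/8; 9/4; 5/2; 3 } ⇒ 4149/2048

4149/2048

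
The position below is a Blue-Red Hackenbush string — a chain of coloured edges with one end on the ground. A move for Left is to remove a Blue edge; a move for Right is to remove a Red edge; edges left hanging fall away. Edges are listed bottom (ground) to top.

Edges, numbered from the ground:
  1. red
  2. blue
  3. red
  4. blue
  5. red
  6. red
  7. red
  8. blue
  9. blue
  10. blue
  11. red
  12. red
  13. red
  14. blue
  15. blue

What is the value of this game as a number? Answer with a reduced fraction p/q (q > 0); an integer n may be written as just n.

-11833/16384

step 1: add red to get r; options L={ — } R={ 0 } so -1
step 2: add blue to get rb; options L={ -1 } R={ 0 } so -1/2
step 3: add red to get rbr; options L={ -1 } R={ -1/2 0 } so -3/4
step 4: add blue to get rbrb; options L={ -1 -3/4 } R={ -1/2 0 } so -5/8
step 5: add red to get rbrbr; options L={ -1 -3/4 } R={ -5/8 -1/2 0 } so -11/16
step 6: add red to get rbrbrr; options L={ -1 -3/4 } R={ -11/16 -5/8 -1/2 0 } so -23/32
step 7: add red to get rbrbrrr; options L={ -1 -3/4 } R={ -23/32 -11/16 -5/8 -1/2 0 } so -47/64
step 8: add blue to get rbrbrrrb; options L={ -1 -3/4 -47/64 } R={ -23/32 -11/16 -5/8 -1/2 0 } so -93/128
step 9: add blue to get rbrbrrrbb; options L={ -1 -3/4 -47/64 -93/128 } R={ -23/32 -11/16 -5/8 -1/2 0 } so -185/256
step 10: add blue to get rbrbrrrbbb; options L={ -1 -3/4 -47/64 -93/128 -185/256 } R={ -23/32 -11/16 -5/8 -1/2 0 } so -369/512
step 11: add red to get rbrbrrrbbbr; options L={ -1 -3/4 -47/64 -93/128 -185/256 } R={ -369/512 -23/32 -11/16 -5/8 -1/2 0 } so -739/1024
step 12: add red to get rbrbrrrbbbrr; options L={ -1 -3/4 -47/64 -93/128 -185/256 } R={ -739/1024 -369/512 -23/32 -11/16 -5/8 -1/2 0 } so -1479/2048
step 13: add red to get rbrbrrrbbbrrr; options L={ -1 -3/4 -47/64 -93/128 -185/256 } R={ -1479/2048 -739/1024 -369/512 -23/32 -11/16 -5/8 -1/2 0 } so -2959/4096
step 14: add blue to get rbrbrrrbbbrrrb; options L={ -1 -3/4 -47/64 -93/128 -185/256 -2959/4096 } R={ -1479/2048 -739/1024 -369/512 -23/32 -11/16 -5/8 -1/2 0 } so -5917/8192
step 15: add blue to get rbrbrrrbbbrrrbb; options L={ -1 -3/4 -47/64 -93/128 -185/256 -2959/4096 -5917/8192 } R={ -1479/2048 -739/1024 -369/512 -23/32 -11/16 -5/8 -1/2 0 } so -11833/16384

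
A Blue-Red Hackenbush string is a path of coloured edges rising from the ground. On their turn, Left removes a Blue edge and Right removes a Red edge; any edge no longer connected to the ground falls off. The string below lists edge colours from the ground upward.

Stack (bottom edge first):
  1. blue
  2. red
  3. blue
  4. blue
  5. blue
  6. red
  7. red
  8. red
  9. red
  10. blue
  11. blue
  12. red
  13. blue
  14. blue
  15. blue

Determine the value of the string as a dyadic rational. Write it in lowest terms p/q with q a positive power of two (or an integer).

Recurse on prefixes of the 15-edge string blue red blue blue blue red red red red blue blue red blue blue blue:
1 of 15 · b · max L 0 · min R +∞ so 1
2 of 15 · br · max L 0 · min R 1 so 1/2
3 of 15 · brb · max L 1/2 · min R 1 so 3/4
4 of 15 · brbb · max L 3/4 · min R 1 so 7/8
5 of 15 · brbbb · max L 7/8 · min R 1 so 15/16
6 of 15 · brbbbr · max L 7/8 · min R 15/16 so 29/32
7 of 15 · brbbbrr · max L 7/8 · min R 29/32 so 57/64
8 of 15 · brbbbrrr · max L 7/8 · min R 57/64 so 113/128
9 of 15 · brbbbrrrr · max L 7/8 · min R 113/128 so 225/256
10 of 15 · brbbbrrrrb · max L 225/256 · min R 113/128 so 451/512
11 of 15 · brbbbrrrrbb · max L 451/512 · min R 113/128 so 903/1024
12 of 15 · brbbbrrrrbbr · max L 451/512 · min R 903/1024 so 1805/2048
13 of 15 · brbbbrrrrbbrb · max L 1805/2048 · min R 903/1024 so 3611/4096
14 of 15 · brbbbrrrrbbrbb · max L 3611/4096 · min R 903/1024 so 7223/8192
15 of 15 · brbbbrrrrbbrbbb · max L 7223/8192 · min R 903/1024 so 14447/16384

14447/16384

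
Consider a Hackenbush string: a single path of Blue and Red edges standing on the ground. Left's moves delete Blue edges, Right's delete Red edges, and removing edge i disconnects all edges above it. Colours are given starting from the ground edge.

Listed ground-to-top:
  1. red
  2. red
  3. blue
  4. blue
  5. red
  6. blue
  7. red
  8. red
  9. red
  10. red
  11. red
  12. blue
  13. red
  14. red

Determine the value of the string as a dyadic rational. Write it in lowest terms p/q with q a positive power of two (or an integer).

step 1: add red to get r; options L={ ∅ } R={ 0 } — -1
step 2: add red to get rr; options L={ ∅ } R={ -1, 0 } — -2
step 3: add blue to get rrb; options L={ -2 } R={ -1, 0 } — -3/2
step 4: add blue to get rrbb; options L={ -2, -3/2 } R={ -1, 0 } — -5/4
step 5: add red to get rrbbr; options L={ -2, -3/2 } R={ -5/4, -1, 0 } — -11/8
step 6: add blue to get rrbbrb; options L={ -2, -3/2, -11/8 } R={ -5/4, -1, 0 } — -21/16
step 7: add red to get rrbbrbr; options L={ -2, -3/2, -11/8 } R={ -21/16, -5/4, -1, 0 } — -43/32
step 8: add red to get rrbbrbrr; options L={ -2, -3/2, -11/8 } R={ -43/32, -21/16, -5/4, -1, 0 } — -87/64
step 9: add red to get rrbbrbrrr; options L={ -2, -3/2, -11/8 } R={ -87/64, -43/32, -21/16, -5/4, -1, 0 } — -175/128
step 10: add red to get rrbbrbrrrr; options L={ -2, -3/2, -11/8 } R={ -175/128, -87/64, -43/32, -21/16, -5/4, -1, 0 } — -351/256
step 11: add red to get rrbbrbrrrrr; options L={ -2, -3/2, -11/8 } R={ -351/256, -175/128, -87/64, -43/32, -21/16, -5/4, -1, 0 } — -703/512
step 12: add blue to get rrbbrbrrrrrb; options L={ -2, -3/2, -11/8, -703/512 } R={ -351/256, -175/128, -87/64, -43/32, -21/16, -5/4, -1, 0 } — -1405/1024
step 13: add red to get rrbbrbrrrrrbr; options L={ -2, -3/2, -11/8, -703/512 } R={ -1405/1024, -351/256, -175/128, -87/64, -43/32, -21/16, -5/4, -1, 0 } — -2811/2048
step 14: add red to get rrbbrbrrrrrbrr; options L={ -2, -3/2, -11/8, -703/512 } R={ -2811/2048, -1405/1024, -351/256, -175/128, -87/64, -43/32, -21/16, -5/4, -1, 0 } — -5623/4096

-5623/4096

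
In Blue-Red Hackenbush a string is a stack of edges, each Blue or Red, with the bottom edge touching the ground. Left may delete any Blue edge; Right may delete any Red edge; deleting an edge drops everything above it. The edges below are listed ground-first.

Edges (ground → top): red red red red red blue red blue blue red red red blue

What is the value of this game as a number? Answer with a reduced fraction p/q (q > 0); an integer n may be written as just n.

-1181/256

Prefix values for red red red red red blue red blue blue red red red blue via {L|R} + simplicity:
1 of 13 · r · max L −∞ · min R 0 so -1
2 of 13 · rr · max L −∞ · min R -1 so -2
3 of 13 · rrr · max L −∞ · min R -2 so -3
4 of 13 · rrrr · max L −∞ · min R -3 so -4
5 of 13 · rrrrr · max L −∞ · min R -4 so -5
6 of 13 · rrrrrb · max L -5 · min R -4 so -9/2
7 of 13 · rrrrrbr · max L -5 · min R -9/2 so -19/4
8 of 13 · rrrrrbrb · max L -19/4 · min R -9/2 so -37/8
9 of 13 · rrrrrbrbb · max L -37/8 · min R -9/2 so -73/16
10 of 13 · rrrrrbrbbr · max L -37/8 · min R -73/16 so -147/32
11 of 13 · rrrrrbrbbrr · max L -37/8 · min R -147/32 so -295/64
12 of 13 · rrrrrbrbbrrr · max L -37/8 · min R -295/64 so -591/128
13 of 13 · rrrrrbrbbrrrb · max L -591/128 · min R -295/64 so -1181/256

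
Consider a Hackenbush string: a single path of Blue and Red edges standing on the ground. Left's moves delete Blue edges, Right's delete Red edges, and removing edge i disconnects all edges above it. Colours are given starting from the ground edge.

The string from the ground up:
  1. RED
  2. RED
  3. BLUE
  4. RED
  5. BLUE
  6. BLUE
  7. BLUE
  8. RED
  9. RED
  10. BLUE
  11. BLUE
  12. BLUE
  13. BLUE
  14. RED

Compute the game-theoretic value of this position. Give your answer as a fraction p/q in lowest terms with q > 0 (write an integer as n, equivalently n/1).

R: Left { · }, Right { 0 } ⇒ simplest -1
RR: Left { · }, Right { -1, 0 } ⇒ simplest -2
RRB: Left { -2 }, Right { -1, 0 } ⇒ simplest -3/2
RRBR: Left { -2 }, Right { -3/2, -1, 0 } ⇒ simplest -7/4
RRBRB: Left { -2, -7/4 }, Right { -3/2, -1, 0 } ⇒ simplest -13/8
RRBRBB: Left { -2, -7/4, -13/8 }, Right { -3/2, -1, 0 } ⇒ simplest -25/16
RRBRBBB: Left { -2, -7/4, -13/8, -25/16 }, Right { -3/2, -1, 0 } ⇒ simplest -49/32
RRBRBBBR: Left { -2, -7/4, -13/8, -25/16 }, Right { -49/32, -3/2, -1, 0 } ⇒ simplest -99/64
RRBRBBBRR: Left { -2, -7/4, -13/8, -25/16 }, Right { -99/64, -49/32, -3/2, -1, 0 } ⇒ simplest -199/128
RRBRBBBRRB: Left { -2, -7/4, -13/8, -25/16, -199/128 }, Right { -99/64, -49/32, -3/2, -1, 0 } ⇒ simplest -397/256
RRBRBBBRRBB: Left { -2, -7/4, -13/8, -25/16, -199/128, -397/256 }, Right { -99/64, -49/32, -3/2, -1, 0 } ⇒ simplest -793/512
RRBRBBBRRBBB: Left { -2, -7/4, -13/8, -25/16, -199/128, -397/256, -793/512 }, Right { -99/64, -49/32, -3/2, -1, 0 } ⇒ simplest -1585/1024
RRBRBBBRRBBBB: Left { -2, -7/4, -13/8, -25/16, -199/128, -397/256, -793/512, -1585/1024 }, Right { -99/64, -49/32, -3/2, -1, 0 } ⇒ simplest -3169/2048
RRBRBBBRRBBBBR: Left { -2, -7/4, -13/8, -25/16, -199/128, -397/256, -793/512, -1585/1024 }, Right { -3169/2048, -99/64, -49/32, -3/2, -1, 0 } ⇒ simplest -6339/4096

-6339/4096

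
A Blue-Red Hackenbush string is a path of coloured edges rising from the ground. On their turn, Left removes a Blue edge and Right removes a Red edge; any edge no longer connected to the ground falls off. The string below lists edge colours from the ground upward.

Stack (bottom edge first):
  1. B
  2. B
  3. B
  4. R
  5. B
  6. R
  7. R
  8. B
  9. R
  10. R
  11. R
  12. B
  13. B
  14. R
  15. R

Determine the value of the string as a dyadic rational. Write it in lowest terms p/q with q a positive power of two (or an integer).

10521/4096

step 1: add B to get B; options L={ 0 } R={ (no moves) } gives 1
step 2: add B to get BB; options L={ 0, 1 } R={ (no moves) } gives 2
step 3: add B to get BBB; options L={ 0, 1, 2 } R={ (no moves) } gives 3
step 4: add R to get BBBR; options L={ 0, 1, 2 } R={ 3 } gives 5/2
step 5: add B to get BBBRB; options L={ 0, 1, 2, 5/2 } R={ 3 } gives 11/4
step 6: add R to get BBBRBR; options L={ 0, 1, 2, 5/2 } R={ 11/4, 3 } gives 21/8
step 7: add R to get BBBRBRR; options L={ 0, 1, 2, 5/2 } R={ 21/8, 11/4, 3 } gives 41/16
step 8: add B to get BBBRBRRB; options L={ 0, 1, 2, 5/2, 41/16 } R={ 21/8, 11/4, 3 } gives 83/32
step 9: add R to get BBBRBRRBR; options L={ 0, 1, 2, 5/2, 41/16 } R={ 83/32, 21/8, 11/4, 3 } gives 165/64
step 10: add R to get BBBRBRRBRR; options L={ 0, 1, 2, 5/2, 41/16 } R={ 165/64, 83/32, 21/8, 11/4, 3 } gives 329/128
step 11: add R to get BBBRBRRBRRR; options L={ 0, 1, 2, 5/2, 41/16 } R={ 329/128, 165/64, 83/32, 21/8, 11/4, 3 } gives 657/256
step 12: add B to get BBBRBRRBRRRB; options L={ 0, 1, 2, 5/2, 41/16, 657/256 } R={ 329/128, 165/64, 83/32, 21/8, 11/4, 3 } gives 1315/512
step 13: add B to get BBBRBRRBRRRBB; options L={ 0, 1, 2, 5/2, 41/16, 657/256, 1315/512 } R={ 329/128, 165/64, 83/32, 21/8, 11/4, 3 } gives 2631/1024
step 14: add R to get BBBRBRRBRRRBBR; options L={ 0, 1, 2, 5/2, 41/16, 657/256, 1315/512 } R={ 2631/1024, 329/128, 165/64, 83/32, 21/8, 11/4, 3 } gives 5261/2048
step 15: add R to get BBBRBRRBRRRBBRR; options L={ 0, 1, 2, 5/2, 41/16, 657/256, 1315/512 } R={ 5261/2048, 2631/1024, 329/128, 165/64, 83/32, 21/8, 11/4, 3 } gives 10521/4096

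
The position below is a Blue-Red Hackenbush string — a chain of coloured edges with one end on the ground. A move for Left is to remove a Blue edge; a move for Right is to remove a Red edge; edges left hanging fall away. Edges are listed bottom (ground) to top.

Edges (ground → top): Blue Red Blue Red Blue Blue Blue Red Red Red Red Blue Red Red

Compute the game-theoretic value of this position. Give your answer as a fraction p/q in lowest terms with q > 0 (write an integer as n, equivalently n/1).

value_1 [B]  L=[0]  R=[none]  gives 1
value_2 [BR]  L=[0]  R=[1]  gives 1/2
value_3 [BRB]  L=[0; 1/2]  R=[1]  gives 3/4
value_4 [BRBR]  L=[0; 1/2]  R=[3/4; 1]  gives 5/8
value_5 [BRBRB]  L=[0; 1/2; 5/8]  R=[3/4; 1]  gives 11/16
value_6 [BRBRBB]  L=[0; 1/2; 5/8; 11/16]  R=[3/4; 1]  gives 23/32
value_7 [BRBRBBB]  L=[0; 1/2; 5/8; 11/16; 23/32]  R=[3/4; 1]  gives 47/64
value_8 [BRBRBBBR]  L=[0; 1/2; 5/8; 11/16; 23/32]  R=[47/64; 3/4; 1]  gives 93/128
value_9 [BRBRBBBRR]  L=[0; 1/2; 5/8; 11/16; 23/32]  R=[93/128; 47/64; 3/4; 1]  gives 185/256
value_10 [BRBRBBBRRR]  L=[0; 1/2; 5/8; 11/16; 23/32]  R=[185/256; 93/128; 47/64; 3/4; 1]  gives 369/512
value_11 [BRBRBBBRRRR]  L=[0; 1/2; 5/8; 11/16; 23/32]  R=[369/512; 185/256; 93/128; 47/64; 3/4; 1]  gives 737/1024
value_12 [BRBRBBBRRRRB]  L=[0; 1/2; 5/8; 11/16; 23/32; 737/1024]  R=[369/512; 185/256; 93/128; 47/64; 3/4; 1]  gives 1475/2048
value_13 [BRBRBBBRRRRBR]  L=[0; 1/2; 5/8; 11/16; 23/32; 737/1024]  R=[1475/2048; 369/512; 185/256; 93/128; 47/64; 3/4; 1]  gives 2949/4096
value_14 [BRBRBBBRRRRBRR]  L=[0; 1/2; 5/8; 11/16; 23/32; 737/1024]  R=[2949/4096; 1475/2048; 369/512; 185/256; 93/128; 47/64; 3/4; 1]  gives 5897/8192

5897/8192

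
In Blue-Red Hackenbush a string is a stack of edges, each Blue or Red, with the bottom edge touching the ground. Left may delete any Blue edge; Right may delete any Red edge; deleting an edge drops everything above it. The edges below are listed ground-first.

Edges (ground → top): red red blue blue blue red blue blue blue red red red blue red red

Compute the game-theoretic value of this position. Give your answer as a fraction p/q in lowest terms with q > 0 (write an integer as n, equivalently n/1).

-9335/8192

r: Left {  }, Right { 0 } — simplest -1
rr: Left {  }, Right { -1; 0 } — simplest -2
rrb: Left { -2 }, Right { -1; 0 } — simplest -3/2
rrbb: Left { -2; -3/2 }, Right { -1; 0 } — simplest -5/4
rrbbb: Left { -2; -3/2; -5/4 }, Right { -1; 0 } — simplest -9/8
rrbbbr: Left { -2; -3/2; -5/4 }, Right { -9/8; -1; 0 } — simplest -19/16
rrbbbrb: Left { -2; -3/2; -5/4; -19/16 }, Right { -9/8; -1; 0 } — simplest -37/32
rrbbbrbb: Left { -2; -3/2; -5/4; -19/16; -37/32 }, Right { -9/8; -1; 0 } — simplest -73/64
rrbbbrbbb: Left { -2; -3/2; -5/4; -19/16; -37/32; -73/64 }, Right { -9/8; -1; 0 } — simplest -145/128
rrbbbrbbbr: Left { -2; -3/2; -5/4; -19/16; -37/32; -73/64 }, Right { -145/128; -9/8; -1; 0 } — simplest -291/256
rrbbbrbbbrr: Left { -2; -3/2; -5/4; -19/16; -37/32; -73/64 }, Right { -291/256; -145/128; -9/8; -1; 0 } — simplest -583/512
rrbbbrbbbrrr: Left { -2; -3/2; -5/4; -19/16; -37/32; -73/64 }, Right { -583/512; -291/256; -145/128; -9/8; -1; 0 } — simplest -1167/1024
rrbbbrbbbrrrb: Left { -2; -3/2; -5/4; -19/16; -37/32; -73/64; -1167/1024 }, Right { -583/512; -291/256; -145/128; -9/8; -1; 0 } — simplest -2333/2048
rrbbbrbbbrrrbr: Left { -2; -3/2; -5/4; -19/16; -37/32; -73/64; -1167/1024 }, Right { -2333/2048; -583/512; -291/256; -145/128; -9/8; -1; 0 } — simplest -4667/4096
rrbbbrbbbrrrbrr: Left { -2; -3/2; -5/4; -19/16; -37/32; -73/64; -1167/1024 }, Right { -4667/4096; -2333/2048; -583/512; -291/256; -145/128; -9/8; -1; 0 } — simplest -9335/8192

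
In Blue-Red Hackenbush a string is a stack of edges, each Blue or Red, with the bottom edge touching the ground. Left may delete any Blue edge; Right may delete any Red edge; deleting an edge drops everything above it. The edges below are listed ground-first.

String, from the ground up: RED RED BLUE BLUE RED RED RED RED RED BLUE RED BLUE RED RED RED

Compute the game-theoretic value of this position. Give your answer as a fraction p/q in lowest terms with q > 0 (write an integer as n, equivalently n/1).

Build val(s[:k]) for k = 1..15, string s = RED RED BLUE BLUE RED RED RED RED RED BLUE RED BLUE RED RED RED.
1 of 15 · R · max L −∞ · min R 0 -> -1
2 of 15 · RR · max L −∞ · min R -1 -> -2
3 of 15 · RRB · max L -2 · min R -1 -> -3/2
4 of 15 · RRBB · max L -3/2 · min R -1 -> -5/4
5 of 15 · RRBBR · max L -3/2 · min R -5/4 -> -11/8
6 of 15 · RRBBRR · max L -3/2 · min R -11/8 -> -23/16
7 of 15 · RRBBRRR · max L -3/2 · min R -23/16 -> -47/32
8 of 15 · RRBBRRRR · max L -3/2 · min R -47/32 -> -95/64
9 of 15 · RRBBRRRRR · max L -3/2 · min R -95/64 -> -191/128
10 of 15 · RRBBRRRRRB · max L -191/128 · min R -95/64 -> -381/256
11 of 15 · RRBBRRRRRBR · max L -191/128 · min R -381/256 -> -763/512
12 of 15 · RRBBRRRRRBRB · max L -763/512 · min R -381/256 -> -1525/1024
13 of 15 · RRBBRRRRRBRBR · max L -763/512 · min R -1525/1024 -> -3051/2048
14 of 15 · RRBBRRRRRBRBRR · max L -763/512 · min R -3051/2048 -> -6103/4096
15 of 15 · RRBBRRRRRBRBRRR · max L -763/512 · min R -6103/4096 -> -12207/8192

-12207/8192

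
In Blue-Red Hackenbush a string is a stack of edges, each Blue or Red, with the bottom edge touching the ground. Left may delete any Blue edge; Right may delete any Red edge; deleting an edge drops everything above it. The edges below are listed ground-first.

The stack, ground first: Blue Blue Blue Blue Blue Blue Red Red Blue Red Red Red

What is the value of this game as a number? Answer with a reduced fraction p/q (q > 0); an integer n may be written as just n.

Prefix values for Blue Blue Blue Blue Blue Blue Red Red Blue Red Red Red via {L|R} + simplicity:
v(B) = { 0 | (no moves) } → 1
v(BB) = { 0; 1 | (no moves) } → 2
v(BBB) = { 0; 1; 2 | (no moves) } → 3
v(BBBB) = { 0; 1; 2; 3 | (no moves) } → 4
v(BBBBB) = { 0; 1; 2; 3; 4 | (no moves) } → 5
v(BBBBBB) = { 0; 1; 2; 3; 4; 5 | (no moves) } → 6
v(BBBBBBR) = { 0; 1; 2; 3; 4; 5 | 6 } → 11/2
v(BBBBBBRR) = { 0; 1; 2; 3; 4; 5 | 11/2; 6 } → 21/4
v(BBBBBBRRB) = { 0; 1; 2; 3; 4; 5; 21/4 | 11/2; 6 } → 43/8
v(BBBBBBRRBR) = { 0; 1; 2; 3; 4; 5; 21/4 | 43/8; 11/2; 6 } → 85/16
v(BBBBBBRRBRR) = { 0; 1; 2; 3; 4; 5; 21/4 | 85/16; 43/8; 11/2; 6 } → 169/32
v(BBBBBBRRBRRR) = { 0; 1; 2; 3; 4; 5; 21/4 | 169/32; 85/16; 43/8; 11/2; 6 } → 337/64

337/64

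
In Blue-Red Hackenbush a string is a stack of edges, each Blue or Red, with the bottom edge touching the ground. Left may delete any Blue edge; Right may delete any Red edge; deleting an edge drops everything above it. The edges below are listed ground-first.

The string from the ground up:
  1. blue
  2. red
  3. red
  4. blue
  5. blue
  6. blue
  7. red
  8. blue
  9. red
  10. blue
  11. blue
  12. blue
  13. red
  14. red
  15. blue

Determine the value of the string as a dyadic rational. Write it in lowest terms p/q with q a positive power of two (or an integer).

7539/16384

Build v(s[:k]) for k = 1..15, string s = blue red red blue blue blue red blue red blue blue blue red red blue.
step 1: add blue to get b; options L={ 0 } R={ ∅ } => 1
step 2: add red to get br; options L={ 0 } R={ 1 } => 1/2
step 3: add red to get brr; options L={ 0 } R={ 1/2 1 } => 1/4
step 4: add blue to get brrb; options L={ 0 1/4 } R={ 1/2 1 } => 3/8
step 5: add blue to get brrbb; options L={ 0 1/4 3/8 } R={ 1/2 1 } => 7/16
step 6: add blue to get brrbbb; options L={ 0 1/4 3/8 7/16 } R={ 1/2 1 } => 15/32
step 7: add red to get brrbbbr; options L={ 0 1/4 3/8 7/16 } R={ 15/32 1/2 1 } => 29/64
step 8: add blue to get brrbbbrb; options L={ 0 1/4 3/8 7/16 29/64 } R={ 15/32 1/2 1 } => 59/128
step 9: add red to get brrbbbrbr; options L={ 0 1/4 3/8 7/16 29/64 } R={ 59/128 15/32 1/2 1 } => 117/256
step 10: add blue to get brrbbbrbrb; options L={ 0 1/4 3/8 7/16 29/64 117/256 } R={ 59/128 15/32 1/2 1 } => 235/512
step 11: add blue to get brrbbbrbrbb; options L={ 0 1/4 3/8 7/16 29/64 117/256 235/512 } R={ 59/128 15/32 1/2 1 } => 471/1024
step 12: add blue to get brrbbbrbrbbb; options L={ 0 1/4 3/8 7/16 29/64 117/256 235/512 471/1024 } R={ 59/128 15/32 1/2 1 } => 943/2048
step 13: add red to get brrbbbrbrbbbr; options L={ 0 1/4 3/8 7/16 29/64 117/256 235/512 471/1024 } R={ 943/2048 59/128 15/32 1/2 1 } => 1885/4096
step 14: add red to get brrbbbrbrbbbrr; options L={ 0 1/4 3/8 7/16 29/64 117/256 235/512 471/1024 } R={ 1885/4096 943/2048 59/128 15/32 1/2 1 } => 3769/8192
step 15: add blue to get brrbbbrbrbbbrrb; options L={ 0 1/4 3/8 7/16 29/64 117/256 235/512 471/1024 3769/8192 } R={ 1885/4096 943/2048 59/128 15/32 1/2 1 } => 7539/16384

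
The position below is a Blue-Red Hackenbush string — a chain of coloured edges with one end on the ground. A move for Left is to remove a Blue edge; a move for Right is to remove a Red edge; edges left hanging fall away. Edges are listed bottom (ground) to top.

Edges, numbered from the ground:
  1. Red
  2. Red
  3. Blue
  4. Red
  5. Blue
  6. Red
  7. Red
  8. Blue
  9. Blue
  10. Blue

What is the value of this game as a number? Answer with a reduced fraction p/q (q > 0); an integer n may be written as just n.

v(R) = { · | 0 } = -1
v(RR) = { · | -1,0 } = -2
v(RRB) = { -2 | -1,0 } = -3/2
v(RRBR) = { -2 | -3/2,-1,0 } = -7/4
v(RRBRB) = { -2,-7/4 | -3/2,-1,0 } = -13/8
v(RRBRBR) = { -2,-7/4 | -13/8,-3/2,-1,0 } = -27/16
v(RRBRBRR) = { -2,-7/4 | -27/16,-13/8,-3/2,-1,0 } = -55/32
v(RRBRBRRB) = { -2,-7/4,-55/32 | -27/16,-13/8,-3/2,-1,0 } = -109/64
v(RRBRBRRBB) = { -2,-7/4,-55/32,-109/64 | -27/16,-13/8,-3/2,-1,0 } = -217/128
v(RRBRBRRBBB) = { -2,-7/4,-55/32,-109/64,-217/128 | -27/16,-13/8,-3/2,-1,0 } = -433/256

-433/256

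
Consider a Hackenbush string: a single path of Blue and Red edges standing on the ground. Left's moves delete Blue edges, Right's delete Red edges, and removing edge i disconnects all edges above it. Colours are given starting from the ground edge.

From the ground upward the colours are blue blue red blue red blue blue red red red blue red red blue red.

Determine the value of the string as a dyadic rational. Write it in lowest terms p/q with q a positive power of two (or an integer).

13861/8192

1 of 15 · b · max L 0 · min R +∞ — 1
2 of 15 · bb · max L 1 · min R +∞ — 2
3 of 15 · bbr · max L 1 · min R 2 — 3/2
4 of 15 · bbrb · max L 3/2 · min R 2 — 7/4
5 of 15 · bbrbr · max L 3/2 · min R 7/4 — 13/8
6 of 15 · bbrbrb · max L 13/8 · min R 7/4 — 27/16
7 of 15 · bbrbrbb · max L 27/16 · min R 7/4 — 55/32
8 of 15 · bbrbrbbr · max L 27/16 · min R 55/32 — 109/64
9 of 15 · bbrbrbbrr · max L 27/16 · min R 109/64 — 217/128
10 of 15 · bbrbrbbrrr · max L 27/16 · min R 217/128 — 433/256
11 of 15 · bbrbrbbrrrb · max L 433/256 · min R 217/128 — 867/512
12 of 15 · bbrbrbbrrrbr · max L 433/256 · min R 867/512 — 1733/1024
13 of 15 · bbrbrbbrrrbrr · max L 433/256 · min R 1733/1024 — 3465/2048
14 of 15 · bbrbrbbrrrbrrb · max L 3465/2048 · min R 1733/1024 — 6931/4096
15 of 15 · bbrbrbbrrrbrrbr · max L 3465/2048 · min R 6931/4096 — 13861/8192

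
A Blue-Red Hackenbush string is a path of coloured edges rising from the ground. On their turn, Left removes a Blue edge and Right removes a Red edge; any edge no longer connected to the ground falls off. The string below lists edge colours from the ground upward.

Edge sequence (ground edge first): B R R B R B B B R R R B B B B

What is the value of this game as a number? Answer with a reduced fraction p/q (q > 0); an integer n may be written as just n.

Prefix values for B R R B R B B B R R R B B B B via {L|R} + simplicity:
val_1 [B]  L=[0]  R=[·]  -> 1
val_2 [BR]  L=[0]  R=[1]  -> 1/2
val_3 [BRR]  L=[0]  R=[1/2, 1]  -> 1/4
val_4 [BRRB]  L=[0, 1/4]  R=[1/2, 1]  -> 3/8
val_5 [BRRBR]  L=[0, 1/4]  R=[3/8, 1/2, 1]  -> 5/16
val_6 [BRRBRB]  L=[0, 1/4, 5/16]  R=[3/8, 1/2, 1]  -> 11/32
val_7 [BRRBRBB]  L=[0, 1/4, 5/16, 11/32]  R=[3/8, 1/2, 1]  -> 23/64
val_8 [BRRBRBBB]  L=[0, 1/4, 5/16, 11/32, 23/64]  R=[3/8, 1/2, 1]  -> 47/128
val_9 [BRRBRBBBR]  L=[0, 1/4, 5/16, 11/32, 23/64]  R=[47/128, 3/8, 1/2, 1]  -> 93/256
val_10 [BRRBRBBBRR]  L=[0, 1/4, 5/16, 11/32, 23/64]  R=[93/256, 47/128, 3/8, 1/2, 1]  -> 185/512
val_11 [BRRBRBBBRRR]  L=[0, 1/4, 5/16, 11/32, 23/64]  R=[185/512, 93/256, 47/128, 3/8, 1/2, 1]  -> 369/1024
val_12 [BRRBRBBBRRRB]  L=[0, 1/4, 5/16, 11/32, 23/64, 369/1024]  R=[185/512, 93/256, 47/128, 3/8, 1/2, 1]  -> 739/2048
val_13 [BRRBRBBBRRRBB]  L=[0, 1/4, 5/16, 11/32, 23/64, 369/1024, 739/2048]  R=[185/512, 93/256, 47/128, 3/8, 1/2, 1]  -> 1479/4096
val_14 [BRRBRBBBRRRBBB]  L=[0, 1/4, 5/16, 11/32, 23/64, 369/1024, 739/2048, 1479/4096]  R=[185/512, 93/256, 47/128, 3/8, 1/2, 1]  -> 2959/8192
val_15 [BRRBRBBBRRRBBBB]  L=[0, 1/4, 5/16, 11/32, 23/64, 369/1024, 739/2048, 1479/4096, 2959/8192]  R=[185/512, 93/256, 47/128, 3/8, 1/2, 1]  -> 5919/16384

5919/16384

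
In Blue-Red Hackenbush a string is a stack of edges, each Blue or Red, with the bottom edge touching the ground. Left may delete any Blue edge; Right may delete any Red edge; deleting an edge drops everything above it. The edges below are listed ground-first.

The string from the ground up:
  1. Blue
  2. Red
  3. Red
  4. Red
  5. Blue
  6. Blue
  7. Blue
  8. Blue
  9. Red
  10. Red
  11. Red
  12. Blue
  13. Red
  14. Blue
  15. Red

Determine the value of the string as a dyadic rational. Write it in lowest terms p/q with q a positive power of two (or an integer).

B: Left { 0 }, Right { ∅ } so simplest 1
BR: Left { 0 }, Right { 1 } so simplest 1/2
BRR: Left { 0 }, Right { 1/2,1 } so simplest 1/4
BRRR: Left { 0 }, Right { 1/4,1/2,1 } so simplest 1/8
BRRRB: Left { 0,1/8 }, Right { 1/4,1/2,1 } so simplest 3/16
BRRRBB: Left { 0,1/8,3/16 }, Right { 1/4,1/2,1 } so simplest 7/32
BRRRBBB: Left { 0,1/8,3/16,7/32 }, Right { 1/4,1/2,1 } so simplest 15/64
BRRRBBBB: Left { 0,1/8,3/16,7/32,15/64 }, Right { 1/4,1/2,1 } so simplest 31/128
BRRRBBBBR: Left { 0,1/8,3/16,7/32,15/64 }, Right { 31/128,1/4,1/2,1 } so simplest 61/256
BRRRBBBBRR: Left { 0,1/8,3/16,7/32,15/64 }, Right { 61/256,31/128,1/4,1/2,1 } so simplest 121/512
BRRRBBBBRRR: Left { 0,1/8,3/16,7/32,15/64 }, Right { 121/512,61/256,31/128,1/4,1/2,1 } so simplest 241/1024
BRRRBBBBRRRB: Left { 0,1/8,3/16,7/32,15/64,241/1024 }, Right { 121/512,61/256,31/128,1/4,1/2,1 } so simplest 483/2048
BRRRBBBBRRRBR: Left { 0,1/8,3/16,7/32,15/64,241/1024 }, Right { 483/2048,121/512,61/256,31/128,1/4,1/2,1 } so simplest 965/4096
BRRRBBBBRRRBRB: Left { 0,1/8,3/16,7/32,15/64,241/1024,965/4096 }, Right { 483/2048,121/512,61/256,31/128,1/4,1/2,1 } so simplest 1931/8192
BRRRBBBBRRRBRBR: Left { 0,1/8,3/16,7/32,15/64,241/1024,965/4096 }, Right { 1931/8192,483/2048,121/512,61/256,31/128,1/4,1/2,1 } so simplest 3861/16384

3861/16384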